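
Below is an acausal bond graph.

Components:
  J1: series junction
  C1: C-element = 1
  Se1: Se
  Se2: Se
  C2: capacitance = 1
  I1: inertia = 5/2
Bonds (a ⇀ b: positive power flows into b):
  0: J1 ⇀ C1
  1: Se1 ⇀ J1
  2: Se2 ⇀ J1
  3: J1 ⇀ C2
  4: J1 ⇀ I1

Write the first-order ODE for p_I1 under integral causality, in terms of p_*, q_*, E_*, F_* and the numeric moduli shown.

dp_I1/dt = E_Se1 + E_Se2 - q_C1 - q_C2

#1 |J1  (Se1 (Se) sets effort on bond)
#2 |J1  (Se2 (Se) sets effort on bond)
#0 |J1  (C1: C, integral causality)
#3 |J1  (C2 outputs effort q/C2)
#4 |I1  (J1: last free bond brings flow in)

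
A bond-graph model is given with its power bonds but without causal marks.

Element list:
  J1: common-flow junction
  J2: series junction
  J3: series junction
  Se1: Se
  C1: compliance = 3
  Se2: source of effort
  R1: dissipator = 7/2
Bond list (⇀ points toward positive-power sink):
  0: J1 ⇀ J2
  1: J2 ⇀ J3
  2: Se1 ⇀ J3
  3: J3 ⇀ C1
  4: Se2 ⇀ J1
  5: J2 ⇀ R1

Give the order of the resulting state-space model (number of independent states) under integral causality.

1  (C1 all integral)

bond 2 stroke→J3  (Se1: effort source, stroke at far end)
bond 4 stroke→J1  (Se2 fixes effort; stroke away)
bond 0 stroke→J2  (J1: last free bond brings flow in)
bond 3 stroke→J3  (C1 integral (e out))
bond 1 stroke→J2  (J3 needs exactly one f-in)
bond 5 stroke→R1  (J2: last free bond brings flow in)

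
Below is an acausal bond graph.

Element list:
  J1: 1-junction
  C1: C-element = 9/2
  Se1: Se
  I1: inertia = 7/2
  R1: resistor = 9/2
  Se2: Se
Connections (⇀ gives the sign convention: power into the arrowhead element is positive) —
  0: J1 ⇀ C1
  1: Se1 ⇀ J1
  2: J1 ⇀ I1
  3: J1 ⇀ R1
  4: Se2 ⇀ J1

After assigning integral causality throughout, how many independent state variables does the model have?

2  (C1, I1 all integral)

#1 |J1  (Se1 (Se) sets effort on bond)
#4 |J1  (source Se2 imposes e)
#0 |J1  (C1: C, integral causality)
#2 |I1  (prefer integral on I1)
#3 |J1  (1-jn J1 has f-setter on 2)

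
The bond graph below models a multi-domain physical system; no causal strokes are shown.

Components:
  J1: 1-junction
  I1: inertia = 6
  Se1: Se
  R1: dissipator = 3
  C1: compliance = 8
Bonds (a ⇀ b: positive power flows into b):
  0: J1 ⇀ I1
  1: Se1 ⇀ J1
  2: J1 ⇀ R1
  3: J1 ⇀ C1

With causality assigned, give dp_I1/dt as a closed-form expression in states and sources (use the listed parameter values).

dp_I1/dt = E_Se1 - p_I1/2 - q_C1/8

β1 |J1  (Se1 fixes effort; stroke away)
β0 |I1  (I1 outputs flow p/I1)
β2 |J1  (J1: bond 0 brought flow, rest push out)
β3 |J1  (1-jn J1 has f-setter on 0)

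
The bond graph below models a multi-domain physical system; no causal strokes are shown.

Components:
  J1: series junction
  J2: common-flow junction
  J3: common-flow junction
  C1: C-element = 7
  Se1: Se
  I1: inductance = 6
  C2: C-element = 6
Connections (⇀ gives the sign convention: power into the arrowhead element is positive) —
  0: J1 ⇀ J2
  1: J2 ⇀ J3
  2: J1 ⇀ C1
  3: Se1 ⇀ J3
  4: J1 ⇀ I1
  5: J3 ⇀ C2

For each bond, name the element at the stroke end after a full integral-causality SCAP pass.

bond 0 →J1
bond 1 →J2
bond 2 →J1
bond 3 →J3
bond 4 →I1
bond 5 →J3

β3 |J3  (source Se1 imposes e)
β2 |J1  (prefer integral on C1)
β4 |I1  (prefer integral on I1)
β0 |J1  (J1 flow already set via bond 4)
β1 |J2  (common-f at J2 fixed by 0)
β5 |J3  (J3: bond 1 brought flow, rest push out)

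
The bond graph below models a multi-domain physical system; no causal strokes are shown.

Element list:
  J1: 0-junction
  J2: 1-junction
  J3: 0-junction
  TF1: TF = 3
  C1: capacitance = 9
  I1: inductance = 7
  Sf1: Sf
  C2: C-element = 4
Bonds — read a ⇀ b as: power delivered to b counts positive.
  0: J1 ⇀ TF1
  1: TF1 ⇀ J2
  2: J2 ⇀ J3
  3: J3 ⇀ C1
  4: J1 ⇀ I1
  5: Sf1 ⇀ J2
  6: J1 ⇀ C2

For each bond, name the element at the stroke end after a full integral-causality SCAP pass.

b5 stroke at Sf1  (source Sf1 imposes f)
b1 stroke at J2  (J2: bond 5 brought flow, rest push out)
b2 stroke at J2  (J2: bond 5 brought flow, rest push out)
b3 stroke at J3  (only one effort-in slot at J3)
b0 stroke at TF1  (TF TF1: opposite of bond 1)
b4 stroke at I1  (I1 outputs flow p/I1)
b6 stroke at J1  (closing 0-jn rule on J1)

β0 |TF1
β1 |J2
β2 |J2
β3 |J3
β4 |I1
β5 |Sf1
β6 |J1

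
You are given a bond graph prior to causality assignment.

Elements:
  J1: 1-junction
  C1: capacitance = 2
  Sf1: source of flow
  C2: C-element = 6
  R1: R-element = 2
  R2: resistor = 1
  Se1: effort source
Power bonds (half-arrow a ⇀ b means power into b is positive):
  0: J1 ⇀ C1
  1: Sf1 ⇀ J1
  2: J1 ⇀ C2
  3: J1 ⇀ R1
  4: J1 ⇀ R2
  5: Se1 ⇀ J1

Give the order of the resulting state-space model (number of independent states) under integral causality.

2  (C1, C2 all integral)

b1 →Sf1  (Sf1 fixes flow; stroke at Sf1)
b5 →J1  (Se1 (Se) sets effort on bond)
b0 →J1  (common-f at J1 fixed by 1)
b2 →J1  (J1 flow already set via bond 1)
b3 →J1  (J1: bond 1 brought flow, rest push out)
b4 →J1  (common-f at J1 fixed by 1)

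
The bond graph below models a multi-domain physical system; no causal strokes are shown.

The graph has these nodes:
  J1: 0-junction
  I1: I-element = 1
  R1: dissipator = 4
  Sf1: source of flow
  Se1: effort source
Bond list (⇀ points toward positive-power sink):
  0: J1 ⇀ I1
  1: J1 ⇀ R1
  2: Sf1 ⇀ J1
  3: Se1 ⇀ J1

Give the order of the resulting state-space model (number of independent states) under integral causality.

1  (I1 all integral)

bond 2 |Sf1  (Sf1 fixes flow; stroke at Sf1)
bond 3 |J1  (source Se1 imposes e)
bond 0 |I1  (J1: bond 3 brought effort, rest push out)
bond 1 |R1  (0-jn J1 has e-setter on 3)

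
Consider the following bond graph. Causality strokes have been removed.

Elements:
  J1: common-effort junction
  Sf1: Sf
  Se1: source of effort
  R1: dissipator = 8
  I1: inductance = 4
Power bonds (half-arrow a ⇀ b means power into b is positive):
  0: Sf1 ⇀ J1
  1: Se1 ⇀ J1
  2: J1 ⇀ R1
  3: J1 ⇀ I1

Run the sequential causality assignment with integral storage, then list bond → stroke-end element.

b0 →Sf1
b1 →J1
b2 →R1
b3 →I1

#0 stroke→Sf1  (source Sf1 imposes f)
#1 stroke→J1  (Se1 fixes effort; stroke away)
#2 stroke→R1  (0-jn J1 has e-setter on 1)
#3 stroke→I1  (common-e at J1 fixed by 1)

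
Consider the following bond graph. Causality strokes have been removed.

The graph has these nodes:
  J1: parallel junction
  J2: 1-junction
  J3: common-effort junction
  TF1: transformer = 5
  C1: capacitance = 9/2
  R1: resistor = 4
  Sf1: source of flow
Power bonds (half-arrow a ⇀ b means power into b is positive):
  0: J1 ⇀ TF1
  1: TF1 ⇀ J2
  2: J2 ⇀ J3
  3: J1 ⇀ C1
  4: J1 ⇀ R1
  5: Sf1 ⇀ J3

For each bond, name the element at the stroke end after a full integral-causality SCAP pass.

β5 →Sf1  (Sf1 fixes flow; stroke at Sf1)
β2 →J3  (closing 0-jn rule on J3)
β1 →J2  (1-jn J2 has f-setter on 2)
β0 →TF1  (through TF1, causality passes straight; one stroke at TF1)
β3 →J1  (C1 integral (e out))
β4 →R1  (0-jn J1 has e-setter on 3)

b0 stroke at TF1
b1 stroke at J2
b2 stroke at J3
b3 stroke at J1
b4 stroke at R1
b5 stroke at Sf1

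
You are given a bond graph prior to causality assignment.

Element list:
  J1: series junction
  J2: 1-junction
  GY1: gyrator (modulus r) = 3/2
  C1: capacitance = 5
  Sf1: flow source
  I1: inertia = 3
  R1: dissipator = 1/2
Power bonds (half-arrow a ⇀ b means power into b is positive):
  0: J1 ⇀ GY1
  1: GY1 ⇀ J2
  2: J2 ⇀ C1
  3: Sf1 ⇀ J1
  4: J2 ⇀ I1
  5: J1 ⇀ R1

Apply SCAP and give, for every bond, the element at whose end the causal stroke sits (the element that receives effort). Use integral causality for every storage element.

bond 3 stroke→Sf1  (Sf1 fixes flow; stroke at Sf1)
bond 0 stroke→J1  (J1: bond 3 brought flow, rest push out)
bond 5 stroke→J1  (J1: bond 3 brought flow, rest push out)
bond 1 stroke→J2  (GY GY1: same side as bond 0)
bond 2 stroke→J2  (C1 integral (e out))
bond 4 stroke→I1  (J2 needs exactly one f-in)

b0 stroke→J1
b1 stroke→J2
b2 stroke→J2
b3 stroke→Sf1
b4 stroke→I1
b5 stroke→J1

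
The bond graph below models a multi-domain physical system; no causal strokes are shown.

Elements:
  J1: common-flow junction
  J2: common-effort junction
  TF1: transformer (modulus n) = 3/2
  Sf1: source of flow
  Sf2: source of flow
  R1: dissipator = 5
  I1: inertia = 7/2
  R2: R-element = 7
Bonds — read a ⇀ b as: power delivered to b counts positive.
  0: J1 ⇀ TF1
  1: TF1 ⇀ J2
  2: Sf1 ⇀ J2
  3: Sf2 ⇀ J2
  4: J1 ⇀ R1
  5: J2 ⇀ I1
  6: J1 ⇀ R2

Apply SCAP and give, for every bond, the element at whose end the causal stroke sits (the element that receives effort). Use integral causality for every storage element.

bond 0 stroke at TF1
bond 1 stroke at J2
bond 2 stroke at Sf1
bond 3 stroke at Sf2
bond 4 stroke at J1
bond 5 stroke at I1
bond 6 stroke at J1

β2 stroke at Sf1  (Sf1 (Sf) sets flow on bond)
β3 stroke at Sf2  (Sf2: flow source, stroke at near end)
β5 stroke at I1  (I1 outputs flow p/I1)
β1 stroke at J2  (closing 0-jn rule on J2)
β0 stroke at TF1  (through TF1, causality passes straight; one stroke at TF1)
β4 stroke at J1  (common-f at J1 fixed by 0)
β6 stroke at J1  (common-f at J1 fixed by 0)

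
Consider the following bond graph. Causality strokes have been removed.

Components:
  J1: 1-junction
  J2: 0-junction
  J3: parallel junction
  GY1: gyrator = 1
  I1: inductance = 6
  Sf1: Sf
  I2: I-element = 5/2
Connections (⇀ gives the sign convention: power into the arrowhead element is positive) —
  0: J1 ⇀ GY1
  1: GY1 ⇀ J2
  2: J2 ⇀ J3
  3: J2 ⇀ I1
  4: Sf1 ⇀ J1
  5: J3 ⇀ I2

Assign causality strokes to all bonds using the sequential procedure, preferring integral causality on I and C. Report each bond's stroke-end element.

bond 0 stroke at J1
bond 1 stroke at J2
bond 2 stroke at J3
bond 3 stroke at I1
bond 4 stroke at Sf1
bond 5 stroke at I2

b4 |Sf1  (source Sf1 imposes f)
b0 |J1  (J1: bond 4 brought flow, rest push out)
b1 |J2  (GY1: gyrator matches bond 0)
b2 |J3  (J2 effort already set via bond 1)
b3 |I1  (J2 effort already set via bond 1)
b5 |I2  (J3: bond 2 brought effort, rest push out)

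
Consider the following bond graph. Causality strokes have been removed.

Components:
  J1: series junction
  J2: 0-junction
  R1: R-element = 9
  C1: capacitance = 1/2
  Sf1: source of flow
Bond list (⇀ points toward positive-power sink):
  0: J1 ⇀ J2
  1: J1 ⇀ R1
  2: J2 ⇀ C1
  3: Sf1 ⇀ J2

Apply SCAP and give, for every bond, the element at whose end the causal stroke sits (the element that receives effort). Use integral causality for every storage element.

β0 |J1
β1 |R1
β2 |J2
β3 |Sf1

bond 3 |Sf1  (source Sf1 imposes f)
bond 2 |J2  (C1: C, integral causality)
bond 0 |J1  (common-e at J2 fixed by 2)
bond 1 |R1  (only one flow-in slot at J1)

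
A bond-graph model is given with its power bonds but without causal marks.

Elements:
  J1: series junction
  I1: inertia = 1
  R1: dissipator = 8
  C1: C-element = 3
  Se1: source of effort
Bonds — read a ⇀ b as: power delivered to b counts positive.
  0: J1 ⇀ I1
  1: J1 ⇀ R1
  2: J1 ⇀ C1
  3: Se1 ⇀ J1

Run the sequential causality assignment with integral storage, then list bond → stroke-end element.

bond 3 stroke→J1  (source Se1 imposes e)
bond 0 stroke→I1  (I1 integral (f out))
bond 1 stroke→J1  (J1 flow already set via bond 0)
bond 2 stroke→J1  (1-jn J1 has f-setter on 0)

#0 stroke at I1
#1 stroke at J1
#2 stroke at J1
#3 stroke at J1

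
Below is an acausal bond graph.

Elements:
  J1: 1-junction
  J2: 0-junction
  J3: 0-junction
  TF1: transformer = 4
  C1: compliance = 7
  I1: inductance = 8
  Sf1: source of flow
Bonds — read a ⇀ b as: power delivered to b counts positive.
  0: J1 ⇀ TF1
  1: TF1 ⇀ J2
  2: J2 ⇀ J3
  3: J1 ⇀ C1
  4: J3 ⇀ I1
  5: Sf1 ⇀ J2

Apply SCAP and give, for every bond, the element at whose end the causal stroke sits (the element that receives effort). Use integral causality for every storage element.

#0 →TF1
#1 →J2
#2 →J3
#3 →J1
#4 →I1
#5 →Sf1

bond 5 →Sf1  (Sf1 fixes flow; stroke at Sf1)
bond 3 →J1  (prefer integral on C1)
bond 0 →TF1  (J1 needs exactly one f-in)
bond 1 →J2  (TF1: transformer flips bond 0)
bond 2 →J3  (J2 effort already set via bond 1)
bond 4 →I1  (J3 effort already set via bond 2)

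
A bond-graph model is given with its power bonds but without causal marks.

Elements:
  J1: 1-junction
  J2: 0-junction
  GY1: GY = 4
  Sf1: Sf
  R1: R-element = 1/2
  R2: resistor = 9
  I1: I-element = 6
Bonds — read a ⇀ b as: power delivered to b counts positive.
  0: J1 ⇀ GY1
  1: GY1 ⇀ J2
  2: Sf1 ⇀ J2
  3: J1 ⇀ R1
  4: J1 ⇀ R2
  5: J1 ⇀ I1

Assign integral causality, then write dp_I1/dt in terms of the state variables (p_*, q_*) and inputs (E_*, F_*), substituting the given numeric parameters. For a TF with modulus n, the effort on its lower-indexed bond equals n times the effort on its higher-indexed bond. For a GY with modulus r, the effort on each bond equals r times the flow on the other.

dp_I1/dt = 4*F_Sf1 - 19*p_I1/12

#2 |Sf1  (source Sf1 imposes f)
#1 |J2  (only one effort-in slot at J2)
#0 |J1  (GY1 both-in/both-out from 1)
#5 |I1  (I1 integral (f out))
#3 |J1  (1-jn J1 has f-setter on 5)
#4 |J1  (1-jn J1 has f-setter on 5)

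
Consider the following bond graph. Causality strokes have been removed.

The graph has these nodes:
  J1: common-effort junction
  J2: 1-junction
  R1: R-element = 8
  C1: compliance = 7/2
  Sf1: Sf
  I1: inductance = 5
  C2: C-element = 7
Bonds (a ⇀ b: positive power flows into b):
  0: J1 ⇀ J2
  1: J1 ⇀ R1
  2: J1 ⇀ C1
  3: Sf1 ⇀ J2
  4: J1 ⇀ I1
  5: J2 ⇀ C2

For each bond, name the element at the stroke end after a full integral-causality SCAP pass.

#0 stroke at J2
#1 stroke at R1
#2 stroke at J1
#3 stroke at Sf1
#4 stroke at I1
#5 stroke at J2

#3 stroke at Sf1  (Sf1 fixes flow; stroke at Sf1)
#0 stroke at J2  (J2: bond 3 brought flow, rest push out)
#5 stroke at J2  (common-f at J2 fixed by 3)
#2 stroke at J1  (C1 outputs effort q/C1)
#1 stroke at R1  (common-e at J1 fixed by 2)
#4 stroke at I1  (J1: bond 2 brought effort, rest push out)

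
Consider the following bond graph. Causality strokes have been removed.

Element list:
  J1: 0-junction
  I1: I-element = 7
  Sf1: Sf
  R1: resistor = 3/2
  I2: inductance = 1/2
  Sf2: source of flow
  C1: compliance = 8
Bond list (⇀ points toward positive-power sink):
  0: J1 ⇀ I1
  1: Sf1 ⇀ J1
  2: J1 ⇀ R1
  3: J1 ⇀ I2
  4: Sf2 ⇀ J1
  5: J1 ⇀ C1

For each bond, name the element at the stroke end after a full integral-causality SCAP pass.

b0 stroke→I1
b1 stroke→Sf1
b2 stroke→R1
b3 stroke→I2
b4 stroke→Sf2
b5 stroke→J1

b1 →Sf1  (source Sf1 imposes f)
b4 →Sf2  (Sf2 (Sf) sets flow on bond)
b0 →I1  (I1 outputs flow p/I1)
b3 →I2  (I2: I, integral causality)
b5 →J1  (C1 integral (e out))
b2 →R1  (common-e at J1 fixed by 5)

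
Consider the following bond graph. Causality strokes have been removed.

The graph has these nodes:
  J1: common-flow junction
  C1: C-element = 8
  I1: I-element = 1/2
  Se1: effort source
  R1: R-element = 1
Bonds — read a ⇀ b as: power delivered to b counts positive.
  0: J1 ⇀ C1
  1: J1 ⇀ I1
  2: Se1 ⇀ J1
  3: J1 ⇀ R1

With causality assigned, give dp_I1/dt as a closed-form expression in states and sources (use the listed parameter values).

#2 →J1  (Se1 (Se) sets effort on bond)
#0 →J1  (C1 outputs effort q/C1)
#1 →I1  (I1 integral (f out))
#3 →J1  (1-jn J1 has f-setter on 1)

dp_I1/dt = E_Se1 - 2*p_I1 - q_C1/8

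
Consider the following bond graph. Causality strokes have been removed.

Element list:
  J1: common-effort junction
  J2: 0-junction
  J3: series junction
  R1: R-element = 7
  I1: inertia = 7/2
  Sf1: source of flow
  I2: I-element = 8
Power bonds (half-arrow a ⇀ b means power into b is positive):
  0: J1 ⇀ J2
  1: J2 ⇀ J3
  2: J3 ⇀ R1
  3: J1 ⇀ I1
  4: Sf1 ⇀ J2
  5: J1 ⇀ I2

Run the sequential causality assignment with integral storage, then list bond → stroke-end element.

#4 stroke at Sf1  (Sf1 (Sf) sets flow on bond)
#3 stroke at I1  (I1: I, integral causality)
#5 stroke at I2  (prefer integral on I2)
#0 stroke at J1  (closing 0-jn rule on J1)
#1 stroke at J2  (only one effort-in slot at J2)
#2 stroke at J3  (1-jn J3 has f-setter on 1)

#0 stroke→J1
#1 stroke→J2
#2 stroke→J3
#3 stroke→I1
#4 stroke→Sf1
#5 stroke→I2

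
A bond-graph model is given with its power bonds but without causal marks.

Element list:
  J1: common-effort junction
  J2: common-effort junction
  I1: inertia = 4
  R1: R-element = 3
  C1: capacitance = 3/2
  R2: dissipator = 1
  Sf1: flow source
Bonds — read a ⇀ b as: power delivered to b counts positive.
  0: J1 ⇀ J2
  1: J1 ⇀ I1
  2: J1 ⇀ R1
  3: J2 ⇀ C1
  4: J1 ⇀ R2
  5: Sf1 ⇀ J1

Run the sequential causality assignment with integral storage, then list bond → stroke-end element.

bond 0 |J1
bond 1 |I1
bond 2 |R1
bond 3 |J2
bond 4 |R2
bond 5 |Sf1

b5 →Sf1  (Sf1 fixes flow; stroke at Sf1)
b1 →I1  (I1 outputs flow p/I1)
b3 →J2  (C1: C, integral causality)
b0 →J1  (0-jn J2 has e-setter on 3)
b2 →R1  (common-e at J1 fixed by 0)
b4 →R2  (J1 effort already set via bond 0)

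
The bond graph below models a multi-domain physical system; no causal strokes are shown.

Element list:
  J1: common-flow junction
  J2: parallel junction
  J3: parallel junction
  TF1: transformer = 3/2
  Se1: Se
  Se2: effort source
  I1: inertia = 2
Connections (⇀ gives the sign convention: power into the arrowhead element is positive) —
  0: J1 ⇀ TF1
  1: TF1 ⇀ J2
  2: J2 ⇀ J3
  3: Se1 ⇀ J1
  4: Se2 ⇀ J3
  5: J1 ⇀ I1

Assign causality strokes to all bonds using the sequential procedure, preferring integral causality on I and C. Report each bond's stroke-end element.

β3 →J1  (source Se1 imposes e)
β4 →J3  (source Se2 imposes e)
β2 →J2  (0-jn J3 has e-setter on 4)
β1 →TF1  (J2: bond 2 brought effort, rest push out)
β0 →J1  (through TF1, causality passes straight; one stroke at TF1)
β5 →I1  (only one flow-in slot at J1)

#0 stroke→J1
#1 stroke→TF1
#2 stroke→J2
#3 stroke→J1
#4 stroke→J3
#5 stroke→I1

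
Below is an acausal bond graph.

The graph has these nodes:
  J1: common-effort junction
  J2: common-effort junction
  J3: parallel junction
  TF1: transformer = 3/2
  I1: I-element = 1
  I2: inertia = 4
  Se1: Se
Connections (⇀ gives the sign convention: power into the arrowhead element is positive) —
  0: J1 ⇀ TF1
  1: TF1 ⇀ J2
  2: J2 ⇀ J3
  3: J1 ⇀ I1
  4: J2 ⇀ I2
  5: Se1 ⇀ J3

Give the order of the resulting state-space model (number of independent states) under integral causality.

2  (I1, I2 all integral)

b5 stroke at J3  (source Se1 imposes e)
b2 stroke at J2  (0-jn J3 has e-setter on 5)
b1 stroke at TF1  (common-e at J2 fixed by 2)
b4 stroke at I2  (0-jn J2 has e-setter on 2)
b0 stroke at J1  (TF1 one-in-one-out from 1)
b3 stroke at I1  (0-jn J1 has e-setter on 0)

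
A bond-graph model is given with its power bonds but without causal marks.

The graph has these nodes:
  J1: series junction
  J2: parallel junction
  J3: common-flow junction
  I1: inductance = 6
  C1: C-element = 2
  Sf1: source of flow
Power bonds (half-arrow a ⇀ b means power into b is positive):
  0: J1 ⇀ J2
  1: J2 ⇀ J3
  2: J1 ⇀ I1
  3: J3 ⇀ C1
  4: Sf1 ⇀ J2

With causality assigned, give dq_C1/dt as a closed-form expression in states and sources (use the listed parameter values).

bond 4 |Sf1  (Sf1 (Sf) sets flow on bond)
bond 2 |I1  (I1 outputs flow p/I1)
bond 0 |J1  (1-jn J1 has f-setter on 2)
bond 1 |J2  (closing 0-jn rule on J2)
bond 3 |J3  (J3 flow already set via bond 1)

dq_C1/dt = F_Sf1 + p_I1/6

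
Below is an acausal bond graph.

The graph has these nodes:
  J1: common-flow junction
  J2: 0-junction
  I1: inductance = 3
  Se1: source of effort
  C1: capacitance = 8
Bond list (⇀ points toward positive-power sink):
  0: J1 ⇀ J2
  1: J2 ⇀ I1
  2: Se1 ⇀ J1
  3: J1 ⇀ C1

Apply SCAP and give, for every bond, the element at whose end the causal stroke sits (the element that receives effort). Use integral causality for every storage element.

bond 2 →J1  (Se1: effort source, stroke at far end)
bond 1 →I1  (I1: I, integral causality)
bond 0 →J2  (closing 0-jn rule on J2)
bond 3 →J1  (common-f at J1 fixed by 0)

b0 stroke→J2
b1 stroke→I1
b2 stroke→J1
b3 stroke→J1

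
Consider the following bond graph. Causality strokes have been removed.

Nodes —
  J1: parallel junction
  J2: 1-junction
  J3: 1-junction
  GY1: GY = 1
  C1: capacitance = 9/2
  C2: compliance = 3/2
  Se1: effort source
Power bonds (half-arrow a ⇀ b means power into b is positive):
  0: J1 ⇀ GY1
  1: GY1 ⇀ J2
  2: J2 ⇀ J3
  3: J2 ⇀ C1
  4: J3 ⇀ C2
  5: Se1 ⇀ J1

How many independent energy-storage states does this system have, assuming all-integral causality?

b5 |J1  (Se1 (Se) sets effort on bond)
b0 |GY1  (J1: bond 5 brought effort, rest push out)
b1 |GY1  (GY GY1: same side as bond 0)
b2 |J2  (1-jn J2 has f-setter on 1)
b3 |J2  (1-jn J2 has f-setter on 1)
b4 |J3  (1-jn J3 has f-setter on 2)

2  (C1, C2 all integral)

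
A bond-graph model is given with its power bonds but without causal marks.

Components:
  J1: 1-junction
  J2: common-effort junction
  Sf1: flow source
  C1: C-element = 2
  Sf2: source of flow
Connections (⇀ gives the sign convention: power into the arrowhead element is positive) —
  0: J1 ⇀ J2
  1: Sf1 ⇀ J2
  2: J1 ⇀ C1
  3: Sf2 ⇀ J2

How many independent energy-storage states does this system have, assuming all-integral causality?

1  (C1 all integral)

#1 →Sf1  (Sf1 (Sf) sets flow on bond)
#3 →Sf2  (Sf2 (Sf) sets flow on bond)
#0 →J2  (J2: last free bond brings effort in)
#2 →J1  (J1 flow already set via bond 0)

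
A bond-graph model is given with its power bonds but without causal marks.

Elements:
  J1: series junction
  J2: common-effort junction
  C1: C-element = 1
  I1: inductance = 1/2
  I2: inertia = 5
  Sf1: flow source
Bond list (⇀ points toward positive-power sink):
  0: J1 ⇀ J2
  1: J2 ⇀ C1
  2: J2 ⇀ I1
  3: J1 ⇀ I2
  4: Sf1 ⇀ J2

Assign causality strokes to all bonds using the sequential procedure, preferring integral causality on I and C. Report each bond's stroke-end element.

β0 →J1
β1 →J2
β2 →I1
β3 →I2
β4 →Sf1

β4 →Sf1  (source Sf1 imposes f)
β1 →J2  (C1: C, integral causality)
β0 →J1  (common-e at J2 fixed by 1)
β2 →I1  (J2 effort already set via bond 1)
β3 →I2  (only one flow-in slot at J1)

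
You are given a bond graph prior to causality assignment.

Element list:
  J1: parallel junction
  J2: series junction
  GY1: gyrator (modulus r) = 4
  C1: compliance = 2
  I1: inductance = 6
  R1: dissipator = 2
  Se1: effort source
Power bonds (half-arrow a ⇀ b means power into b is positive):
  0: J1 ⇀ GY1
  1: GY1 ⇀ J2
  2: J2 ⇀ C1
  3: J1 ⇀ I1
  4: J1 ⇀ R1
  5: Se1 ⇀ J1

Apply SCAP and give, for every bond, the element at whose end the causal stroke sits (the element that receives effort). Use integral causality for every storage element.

β0 stroke→GY1
β1 stroke→GY1
β2 stroke→J2
β3 stroke→I1
β4 stroke→R1
β5 stroke→J1

bond 5 stroke at J1  (source Se1 imposes e)
bond 0 stroke at GY1  (J1: bond 5 brought effort, rest push out)
bond 3 stroke at I1  (0-jn J1 has e-setter on 5)
bond 4 stroke at R1  (J1 effort already set via bond 5)
bond 1 stroke at GY1  (GY GY1: same side as bond 0)
bond 2 stroke at J2  (J2: bond 1 brought flow, rest push out)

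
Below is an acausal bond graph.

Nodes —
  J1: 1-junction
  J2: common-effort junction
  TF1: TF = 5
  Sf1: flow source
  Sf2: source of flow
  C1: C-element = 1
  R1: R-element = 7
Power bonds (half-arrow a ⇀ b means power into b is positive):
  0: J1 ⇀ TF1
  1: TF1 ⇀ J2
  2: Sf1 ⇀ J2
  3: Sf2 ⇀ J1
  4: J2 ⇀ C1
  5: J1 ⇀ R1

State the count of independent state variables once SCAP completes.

1  (C1 all integral)

b2 stroke at Sf1  (Sf1: flow source, stroke at near end)
b3 stroke at Sf2  (Sf2: flow source, stroke at near end)
b0 stroke at J1  (1-jn J1 has f-setter on 3)
b5 stroke at J1  (J1: bond 3 brought flow, rest push out)
b1 stroke at TF1  (TF TF1: opposite of bond 0)
b4 stroke at J2  (closing 0-jn rule on J2)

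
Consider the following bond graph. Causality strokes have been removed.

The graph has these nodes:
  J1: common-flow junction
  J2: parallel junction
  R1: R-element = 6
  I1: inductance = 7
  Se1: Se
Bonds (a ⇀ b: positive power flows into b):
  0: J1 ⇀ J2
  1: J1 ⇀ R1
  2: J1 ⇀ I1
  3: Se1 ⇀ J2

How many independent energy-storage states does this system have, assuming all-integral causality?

#3 →J2  (Se1 fixes effort; stroke away)
#0 →J1  (0-jn J2 has e-setter on 3)
#2 →I1  (I1 outputs flow p/I1)
#1 →J1  (1-jn J1 has f-setter on 2)

1  (I1 all integral)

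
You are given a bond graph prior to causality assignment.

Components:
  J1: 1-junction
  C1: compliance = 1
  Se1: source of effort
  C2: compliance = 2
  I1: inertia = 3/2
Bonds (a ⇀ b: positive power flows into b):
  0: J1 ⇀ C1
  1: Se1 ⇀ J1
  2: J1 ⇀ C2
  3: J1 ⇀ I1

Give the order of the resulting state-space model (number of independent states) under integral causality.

3  (C1, C2, I1 all integral)

β1 →J1  (Se1 (Se) sets effort on bond)
β0 →J1  (C1: C, integral causality)
β2 →J1  (C2 outputs effort q/C2)
β3 →I1  (J1 needs exactly one f-in)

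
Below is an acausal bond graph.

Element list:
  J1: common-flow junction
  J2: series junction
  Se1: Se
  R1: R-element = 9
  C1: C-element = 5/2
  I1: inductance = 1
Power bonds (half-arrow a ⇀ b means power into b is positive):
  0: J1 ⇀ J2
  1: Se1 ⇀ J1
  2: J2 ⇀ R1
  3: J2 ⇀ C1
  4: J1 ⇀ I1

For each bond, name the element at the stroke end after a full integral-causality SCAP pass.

b0 |J1
b1 |J1
b2 |J2
b3 |J2
b4 |I1

#1 |J1  (source Se1 imposes e)
#3 |J2  (prefer integral on C1)
#4 |I1  (I1: I, integral causality)
#0 |J1  (J1: bond 4 brought flow, rest push out)
#2 |J2  (1-jn J2 has f-setter on 0)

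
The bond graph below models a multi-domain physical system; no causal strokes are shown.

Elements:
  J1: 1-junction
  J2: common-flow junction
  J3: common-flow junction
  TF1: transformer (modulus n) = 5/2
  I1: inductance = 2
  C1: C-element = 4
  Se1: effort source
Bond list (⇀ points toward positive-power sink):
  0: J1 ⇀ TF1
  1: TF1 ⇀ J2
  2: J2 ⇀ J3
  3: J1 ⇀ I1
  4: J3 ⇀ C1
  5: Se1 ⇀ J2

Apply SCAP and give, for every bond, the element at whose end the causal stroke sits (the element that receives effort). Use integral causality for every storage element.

#0 →J1
#1 →TF1
#2 →J2
#3 →I1
#4 →J3
#5 →J2

β5 stroke→J2  (source Se1 imposes e)
β3 stroke→I1  (I1: I, integral causality)
β0 stroke→J1  (common-f at J1 fixed by 3)
β1 stroke→TF1  (TF1: transformer flips bond 0)
β2 stroke→J2  (J2 flow already set via bond 1)
β4 stroke→J3  (common-f at J3 fixed by 2)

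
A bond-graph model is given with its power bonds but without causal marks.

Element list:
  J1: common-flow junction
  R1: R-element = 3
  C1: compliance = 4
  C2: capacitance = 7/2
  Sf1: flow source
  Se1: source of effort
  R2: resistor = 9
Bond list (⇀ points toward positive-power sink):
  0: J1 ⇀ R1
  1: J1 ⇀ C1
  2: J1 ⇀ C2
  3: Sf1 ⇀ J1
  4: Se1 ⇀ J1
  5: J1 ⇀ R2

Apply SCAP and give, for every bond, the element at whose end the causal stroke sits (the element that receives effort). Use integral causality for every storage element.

#0 →J1
#1 →J1
#2 →J1
#3 →Sf1
#4 →J1
#5 →J1

#3 stroke→Sf1  (source Sf1 imposes f)
#4 stroke→J1  (Se1 (Se) sets effort on bond)
#0 stroke→J1  (J1 flow already set via bond 3)
#1 stroke→J1  (J1: bond 3 brought flow, rest push out)
#2 stroke→J1  (J1: bond 3 brought flow, rest push out)
#5 stroke→J1  (1-jn J1 has f-setter on 3)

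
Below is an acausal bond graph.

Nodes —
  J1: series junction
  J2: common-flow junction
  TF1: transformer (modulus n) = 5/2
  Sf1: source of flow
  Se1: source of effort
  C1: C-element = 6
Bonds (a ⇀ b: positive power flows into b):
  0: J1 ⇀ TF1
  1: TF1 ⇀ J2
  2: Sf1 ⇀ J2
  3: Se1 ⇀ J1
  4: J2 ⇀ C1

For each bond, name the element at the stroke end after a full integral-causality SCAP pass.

#0 |TF1
#1 |J2
#2 |Sf1
#3 |J1
#4 |J2

#2 stroke at Sf1  (Sf1: flow source, stroke at near end)
#3 stroke at J1  (Se1 (Se) sets effort on bond)
#0 stroke at TF1  (closing 1-jn rule on J1)
#1 stroke at J2  (1-jn J2 has f-setter on 2)
#4 stroke at J2  (J2 flow already set via bond 2)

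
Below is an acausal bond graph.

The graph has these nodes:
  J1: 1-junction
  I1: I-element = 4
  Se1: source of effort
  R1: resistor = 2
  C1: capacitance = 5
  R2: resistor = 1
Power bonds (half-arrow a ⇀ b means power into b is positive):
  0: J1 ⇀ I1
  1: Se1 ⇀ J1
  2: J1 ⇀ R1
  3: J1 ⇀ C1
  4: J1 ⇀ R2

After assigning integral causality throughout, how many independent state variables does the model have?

bond 1 |J1  (source Se1 imposes e)
bond 0 |I1  (I1: I, integral causality)
bond 2 |J1  (common-f at J1 fixed by 0)
bond 3 |J1  (J1: bond 0 brought flow, rest push out)
bond 4 |J1  (J1 flow already set via bond 0)

2  (C1, I1 all integral)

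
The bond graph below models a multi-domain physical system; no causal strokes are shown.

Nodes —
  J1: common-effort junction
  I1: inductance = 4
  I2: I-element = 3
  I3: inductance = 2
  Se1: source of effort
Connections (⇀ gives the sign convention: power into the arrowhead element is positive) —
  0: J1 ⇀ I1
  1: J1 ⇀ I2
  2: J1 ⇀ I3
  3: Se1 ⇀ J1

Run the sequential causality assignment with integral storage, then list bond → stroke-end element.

#0 stroke→I1
#1 stroke→I2
#2 stroke→I3
#3 stroke→J1

β3 stroke→J1  (source Se1 imposes e)
β0 stroke→I1  (J1 effort already set via bond 3)
β1 stroke→I2  (J1: bond 3 brought effort, rest push out)
β2 stroke→I3  (J1: bond 3 brought effort, rest push out)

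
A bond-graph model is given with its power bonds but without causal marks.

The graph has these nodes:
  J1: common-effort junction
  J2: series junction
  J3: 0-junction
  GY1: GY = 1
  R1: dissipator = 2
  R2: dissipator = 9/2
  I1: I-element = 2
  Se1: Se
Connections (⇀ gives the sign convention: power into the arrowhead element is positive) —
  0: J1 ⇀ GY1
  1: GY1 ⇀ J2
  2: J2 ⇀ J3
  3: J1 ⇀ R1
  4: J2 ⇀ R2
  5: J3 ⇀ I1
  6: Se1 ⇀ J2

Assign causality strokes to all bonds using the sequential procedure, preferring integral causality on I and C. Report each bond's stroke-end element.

bond 6 |J2  (Se1 (Se) sets effort on bond)
bond 5 |I1  (prefer integral on I1)
bond 2 |J3  (only one effort-in slot at J3)
bond 1 |J2  (1-jn J2 has f-setter on 2)
bond 4 |J2  (1-jn J2 has f-setter on 2)
bond 0 |J1  (GY GY1: same side as bond 1)
bond 3 |R1  (J1 effort already set via bond 0)

#0 |J1
#1 |J2
#2 |J3
#3 |R1
#4 |J2
#5 |I1
#6 |J2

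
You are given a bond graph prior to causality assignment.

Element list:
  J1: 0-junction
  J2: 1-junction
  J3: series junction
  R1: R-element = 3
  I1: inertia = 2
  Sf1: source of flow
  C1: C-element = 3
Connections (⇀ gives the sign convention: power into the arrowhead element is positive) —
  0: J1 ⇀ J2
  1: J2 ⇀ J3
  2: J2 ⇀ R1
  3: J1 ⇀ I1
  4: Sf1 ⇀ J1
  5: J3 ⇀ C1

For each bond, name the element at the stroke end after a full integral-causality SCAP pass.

#4 |Sf1  (Sf1 fixes flow; stroke at Sf1)
#3 |I1  (prefer integral on I1)
#0 |J1  (only one effort-in slot at J1)
#1 |J2  (J2 flow already set via bond 0)
#2 |J2  (1-jn J2 has f-setter on 0)
#5 |J3  (J3 flow already set via bond 1)

#0 →J1
#1 →J2
#2 →J2
#3 →I1
#4 →Sf1
#5 →J3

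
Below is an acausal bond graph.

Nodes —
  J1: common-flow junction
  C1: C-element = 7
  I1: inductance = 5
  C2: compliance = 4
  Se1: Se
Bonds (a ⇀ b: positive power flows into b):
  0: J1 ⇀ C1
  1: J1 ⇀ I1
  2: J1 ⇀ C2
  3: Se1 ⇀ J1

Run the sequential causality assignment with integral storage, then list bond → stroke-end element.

bond 3 →J1  (Se1: effort source, stroke at far end)
bond 0 →J1  (prefer integral on C1)
bond 1 →I1  (prefer integral on I1)
bond 2 →J1  (J1: bond 1 brought flow, rest push out)

b0 |J1
b1 |I1
b2 |J1
b3 |J1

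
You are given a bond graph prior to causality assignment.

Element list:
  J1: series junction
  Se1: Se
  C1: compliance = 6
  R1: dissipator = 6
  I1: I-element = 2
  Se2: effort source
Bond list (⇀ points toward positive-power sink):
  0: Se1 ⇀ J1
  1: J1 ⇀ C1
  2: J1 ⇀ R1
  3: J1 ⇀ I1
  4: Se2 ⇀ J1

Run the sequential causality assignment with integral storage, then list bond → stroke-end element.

b0 |J1
b1 |J1
b2 |J1
b3 |I1
b4 |J1

#0 →J1  (Se1 fixes effort; stroke away)
#4 →J1  (Se2: effort source, stroke at far end)
#1 →J1  (C1: C, integral causality)
#3 →I1  (I1 integral (f out))
#2 →J1  (J1 flow already set via bond 3)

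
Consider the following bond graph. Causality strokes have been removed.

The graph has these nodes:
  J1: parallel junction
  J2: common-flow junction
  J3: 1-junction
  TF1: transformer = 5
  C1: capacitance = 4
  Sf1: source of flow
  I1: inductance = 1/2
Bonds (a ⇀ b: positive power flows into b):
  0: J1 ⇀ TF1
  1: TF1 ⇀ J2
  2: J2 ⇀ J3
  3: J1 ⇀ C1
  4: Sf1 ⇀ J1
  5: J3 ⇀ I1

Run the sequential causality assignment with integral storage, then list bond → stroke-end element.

β4 stroke→Sf1  (source Sf1 imposes f)
β3 stroke→J1  (C1 outputs effort q/C1)
β0 stroke→TF1  (J1: bond 3 brought effort, rest push out)
β1 stroke→J2  (TF1: transformer flips bond 0)
β2 stroke→J3  (J2 needs exactly one f-in)
β5 stroke→I1  (J3: last free bond brings flow in)

b0 stroke at TF1
b1 stroke at J2
b2 stroke at J3
b3 stroke at J1
b4 stroke at Sf1
b5 stroke at I1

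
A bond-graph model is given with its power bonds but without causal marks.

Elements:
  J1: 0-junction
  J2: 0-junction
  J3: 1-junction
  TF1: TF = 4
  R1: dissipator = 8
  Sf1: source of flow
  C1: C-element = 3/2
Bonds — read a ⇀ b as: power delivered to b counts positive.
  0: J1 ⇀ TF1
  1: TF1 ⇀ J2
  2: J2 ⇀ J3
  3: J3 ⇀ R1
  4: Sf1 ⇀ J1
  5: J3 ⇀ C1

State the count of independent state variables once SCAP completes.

β4 |Sf1  (source Sf1 imposes f)
β0 |J1  (J1: last free bond brings effort in)
β1 |TF1  (TF TF1: opposite of bond 0)
β2 |J2  (J2: last free bond brings effort in)
β3 |J3  (J3: bond 2 brought flow, rest push out)
β5 |J3  (1-jn J3 has f-setter on 2)

1  (C1 all integral)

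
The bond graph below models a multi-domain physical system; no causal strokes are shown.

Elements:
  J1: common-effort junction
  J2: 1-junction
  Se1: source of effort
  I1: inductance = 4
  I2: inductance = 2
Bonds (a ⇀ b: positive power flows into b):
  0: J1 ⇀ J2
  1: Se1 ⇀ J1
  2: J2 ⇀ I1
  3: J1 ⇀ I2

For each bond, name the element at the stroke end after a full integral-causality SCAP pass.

bond 1 stroke at J1  (Se1 (Se) sets effort on bond)
bond 0 stroke at J2  (0-jn J1 has e-setter on 1)
bond 3 stroke at I2  (0-jn J1 has e-setter on 1)
bond 2 stroke at I1  (only one flow-in slot at J2)

#0 |J2
#1 |J1
#2 |I1
#3 |I2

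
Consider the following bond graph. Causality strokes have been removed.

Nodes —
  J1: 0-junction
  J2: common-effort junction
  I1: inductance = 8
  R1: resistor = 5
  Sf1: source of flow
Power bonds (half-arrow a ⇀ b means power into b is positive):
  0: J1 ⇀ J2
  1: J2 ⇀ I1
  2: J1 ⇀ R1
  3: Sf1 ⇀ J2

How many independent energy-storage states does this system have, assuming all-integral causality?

1  (I1 all integral)

#3 |Sf1  (Sf1: flow source, stroke at near end)
#1 |I1  (I1 outputs flow p/I1)
#0 |J2  (J2: last free bond brings effort in)
#2 |J1  (only one effort-in slot at J1)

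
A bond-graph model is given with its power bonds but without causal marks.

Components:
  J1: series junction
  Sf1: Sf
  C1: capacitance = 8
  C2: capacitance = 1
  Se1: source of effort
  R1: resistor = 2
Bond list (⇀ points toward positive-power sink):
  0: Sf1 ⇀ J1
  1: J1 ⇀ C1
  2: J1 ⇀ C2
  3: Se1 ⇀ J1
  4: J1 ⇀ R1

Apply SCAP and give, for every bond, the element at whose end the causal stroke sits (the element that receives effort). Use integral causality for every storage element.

#0 →Sf1  (Sf1 fixes flow; stroke at Sf1)
#3 →J1  (Se1 (Se) sets effort on bond)
#1 →J1  (J1: bond 0 brought flow, rest push out)
#2 →J1  (J1: bond 0 brought flow, rest push out)
#4 →J1  (common-f at J1 fixed by 0)

bond 0 stroke at Sf1
bond 1 stroke at J1
bond 2 stroke at J1
bond 3 stroke at J1
bond 4 stroke at J1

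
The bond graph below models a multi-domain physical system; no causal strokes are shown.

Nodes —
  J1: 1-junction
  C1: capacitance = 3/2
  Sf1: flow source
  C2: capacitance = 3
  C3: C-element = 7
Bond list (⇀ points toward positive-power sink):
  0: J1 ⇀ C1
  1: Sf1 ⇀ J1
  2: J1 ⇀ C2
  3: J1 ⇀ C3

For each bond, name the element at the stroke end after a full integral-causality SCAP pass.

b0 stroke at J1
b1 stroke at Sf1
b2 stroke at J1
b3 stroke at J1

#1 →Sf1  (Sf1: flow source, stroke at near end)
#0 →J1  (common-f at J1 fixed by 1)
#2 →J1  (J1 flow already set via bond 1)
#3 →J1  (common-f at J1 fixed by 1)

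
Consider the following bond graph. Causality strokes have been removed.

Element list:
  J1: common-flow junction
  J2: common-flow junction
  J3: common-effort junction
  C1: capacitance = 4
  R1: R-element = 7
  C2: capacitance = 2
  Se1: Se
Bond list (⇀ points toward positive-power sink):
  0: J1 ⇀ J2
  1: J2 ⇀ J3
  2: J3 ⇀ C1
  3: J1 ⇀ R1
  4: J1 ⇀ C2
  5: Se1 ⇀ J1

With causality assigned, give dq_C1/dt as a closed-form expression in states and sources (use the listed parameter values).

#5 →J1  (source Se1 imposes e)
#2 →J3  (C1: C, integral causality)
#1 →J2  (common-e at J3 fixed by 2)
#0 →J1  (closing 1-jn rule on J2)
#4 →J1  (C2: C, integral causality)
#3 →R1  (J1: last free bond brings flow in)

dq_C1/dt = E_Se1/7 - q_C1/28 - q_C2/14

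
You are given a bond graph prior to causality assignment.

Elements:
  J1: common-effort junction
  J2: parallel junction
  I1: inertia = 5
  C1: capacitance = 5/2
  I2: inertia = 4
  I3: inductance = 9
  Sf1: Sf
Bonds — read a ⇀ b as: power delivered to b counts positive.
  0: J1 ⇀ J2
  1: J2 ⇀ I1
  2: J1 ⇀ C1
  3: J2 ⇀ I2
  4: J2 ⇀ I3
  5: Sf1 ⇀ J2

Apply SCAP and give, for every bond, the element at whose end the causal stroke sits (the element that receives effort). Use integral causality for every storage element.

b0 →J2
b1 →I1
b2 →J1
b3 →I2
b4 →I3
b5 →Sf1

b5 stroke→Sf1  (Sf1 fixes flow; stroke at Sf1)
b1 stroke→I1  (I1: I, integral causality)
b2 stroke→J1  (C1 integral (e out))
b0 stroke→J2  (J1: bond 2 brought effort, rest push out)
b3 stroke→I2  (0-jn J2 has e-setter on 0)
b4 stroke→I3  (common-e at J2 fixed by 0)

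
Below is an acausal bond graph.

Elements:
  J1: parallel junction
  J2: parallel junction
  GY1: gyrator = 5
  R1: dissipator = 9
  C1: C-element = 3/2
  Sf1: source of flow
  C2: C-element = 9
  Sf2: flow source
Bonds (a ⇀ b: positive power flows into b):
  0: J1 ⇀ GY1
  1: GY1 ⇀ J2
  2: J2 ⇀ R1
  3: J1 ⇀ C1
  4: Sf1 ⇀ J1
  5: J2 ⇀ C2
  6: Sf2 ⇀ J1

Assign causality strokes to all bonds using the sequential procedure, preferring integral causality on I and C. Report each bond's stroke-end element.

b4 stroke at Sf1  (Sf1 fixes flow; stroke at Sf1)
b6 stroke at Sf2  (Sf2 fixes flow; stroke at Sf2)
b3 stroke at J1  (prefer integral on C1)
b0 stroke at GY1  (J1 effort already set via bond 3)
b1 stroke at GY1  (GY GY1: same side as bond 0)
b5 stroke at J2  (C2 outputs effort q/C2)
b2 stroke at R1  (common-e at J2 fixed by 5)

b0 |GY1
b1 |GY1
b2 |R1
b3 |J1
b4 |Sf1
b5 |J2
b6 |Sf2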